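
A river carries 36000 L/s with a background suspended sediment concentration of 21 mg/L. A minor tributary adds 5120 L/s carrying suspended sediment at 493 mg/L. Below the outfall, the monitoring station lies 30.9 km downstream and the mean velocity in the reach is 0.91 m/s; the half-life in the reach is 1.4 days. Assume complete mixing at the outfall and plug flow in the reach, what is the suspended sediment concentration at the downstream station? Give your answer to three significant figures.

65.7 mg/L

After mixing, C = (36000·21.00 + 5120·493.0) / 41120 = 3280000/41120 = 79.77 mg/L.
Travel time t = 30.9·1000 / 0.91 = 33960 s = 9.432 h.
Half-life 1.4 d → k = ln 2 / 1.4 = 0.4951 d⁻¹.
Applying C = C₀e^(−kt): 79.77 × 0.8232 = 65.67 mg/L.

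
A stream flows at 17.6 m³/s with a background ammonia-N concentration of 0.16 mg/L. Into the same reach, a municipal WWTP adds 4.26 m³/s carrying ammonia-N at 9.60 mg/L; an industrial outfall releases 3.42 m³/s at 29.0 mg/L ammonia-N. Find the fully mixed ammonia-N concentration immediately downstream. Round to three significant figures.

Conservation of mass: C = (17.60·0.1600 + 4.260·9.600 + 3.420·29.00) / 25.28 = 142.9/25.28 = 5.652 mg/L.

5.65 mg/L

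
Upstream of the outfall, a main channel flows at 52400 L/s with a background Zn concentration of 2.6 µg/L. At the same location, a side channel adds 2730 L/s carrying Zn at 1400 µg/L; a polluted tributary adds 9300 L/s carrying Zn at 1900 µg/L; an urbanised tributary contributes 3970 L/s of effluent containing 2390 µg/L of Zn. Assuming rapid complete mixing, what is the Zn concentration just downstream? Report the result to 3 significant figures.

455 µg/L

Mixed concentration C = ΣQC/ΣQ = (52400·2.600 + 2730·1400 + 9300·1900 + 3970·2390) / 68400 = 31120000/68400 = 454.9 µg/L.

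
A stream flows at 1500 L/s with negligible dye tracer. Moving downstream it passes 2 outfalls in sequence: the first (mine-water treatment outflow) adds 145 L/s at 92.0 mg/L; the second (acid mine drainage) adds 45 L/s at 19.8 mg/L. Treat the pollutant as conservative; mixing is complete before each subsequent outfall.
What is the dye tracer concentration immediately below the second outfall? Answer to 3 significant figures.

8.42 mg/L

After outfall 1: Q = 1500 + 145.0 = 1645 L/s; C = (1500·0 + 145.0·92.00)/1645 = 8.109 mg/L.
After outfall 2: Q = 1645 + 45.00 = 1690 L/s; C = (1645·8.109 + 45.00·19.80)/1690 = 8.421 mg/L.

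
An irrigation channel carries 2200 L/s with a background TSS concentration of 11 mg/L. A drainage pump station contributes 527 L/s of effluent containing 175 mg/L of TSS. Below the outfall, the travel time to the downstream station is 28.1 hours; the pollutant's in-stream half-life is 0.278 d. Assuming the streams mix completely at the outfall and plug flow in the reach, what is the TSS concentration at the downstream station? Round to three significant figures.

2.30 mg/L

Mixed concentration C = ΣQC/ΣQ = (2200·11.00 + 527.0·175.0) / 2727 = 116400/2727 = 42.69 mg/L.
Half-life 0.278 d → k = ln 2 / 0.278 = 2.493 d⁻¹.
Applying C = C₀e^(−kt): 42.69 × 0.05397 = 2.304 mg/L.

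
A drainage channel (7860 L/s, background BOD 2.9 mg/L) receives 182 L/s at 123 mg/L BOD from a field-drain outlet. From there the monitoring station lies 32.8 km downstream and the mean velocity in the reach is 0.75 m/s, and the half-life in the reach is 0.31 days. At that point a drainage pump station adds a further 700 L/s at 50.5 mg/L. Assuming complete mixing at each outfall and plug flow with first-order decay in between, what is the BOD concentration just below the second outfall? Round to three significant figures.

Mass balance: C = (7860·2.900 + 182.0·123.0) / 8042 = 45180/8042 = 5.618 mg/L; combined flow 8042 L/s.
Travel time t = 32.8·1000 / 0.75 = 43730 s = 12.15 h.
Half-life 0.31 d → k = ln 2 / 0.31 = 2.236 d⁻¹.
Decay over the reach: 5.618·exp(−kt) = 5.618·0.3225 = 1.812 mg/L.
At the second outfall, C = (8042·1.812 + 700.0·50.50) / (8042 + 700.0) = 5.710 mg/L.

5.71 mg/L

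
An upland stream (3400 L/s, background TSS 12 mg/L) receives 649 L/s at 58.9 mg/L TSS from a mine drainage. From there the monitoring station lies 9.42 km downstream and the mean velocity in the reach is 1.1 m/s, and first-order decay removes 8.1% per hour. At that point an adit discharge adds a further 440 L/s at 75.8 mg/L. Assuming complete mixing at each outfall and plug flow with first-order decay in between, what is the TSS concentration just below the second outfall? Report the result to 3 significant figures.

21.8 mg/L

After mixing, C = (3400·12.00 + 649.0·58.90) / 4049 = 79030/4049 = 19.52 mg/L; combined flow 4049 L/s.
Travel time t = 9.42·1000 / 1.1 = 8564 s = 2.379 h.
8.1%/h lost → k = −ln(1 − 0.081) = 0.08447 h⁻¹.
Applying C = C₀e^(−kt): 19.52 × 0.8180 = 15.96 mg/L.
Second outfall: C = (4049·15.96 + 440.0·75.80)/4489 = 21.83 mg/L.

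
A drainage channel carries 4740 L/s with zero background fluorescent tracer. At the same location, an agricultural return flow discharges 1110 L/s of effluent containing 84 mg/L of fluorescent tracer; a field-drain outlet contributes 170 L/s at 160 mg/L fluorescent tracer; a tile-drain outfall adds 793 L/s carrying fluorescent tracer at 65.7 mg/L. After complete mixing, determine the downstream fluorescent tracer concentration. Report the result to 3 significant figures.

25.3 mg/L

Mass balance: C = (4740·0 + 1110·84.00 + 170.0·160.0 + 793.0·65.70) / 6813 = 172500/6813 = 25.33 mg/L.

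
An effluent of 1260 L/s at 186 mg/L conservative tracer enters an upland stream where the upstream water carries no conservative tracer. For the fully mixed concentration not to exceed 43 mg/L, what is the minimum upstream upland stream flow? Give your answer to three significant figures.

Set C_mix = 43: (Q·0 + 1260·186.0) / (Q + 1260) = 43
→ Q = 1260·(186.0 − 43)/(43 − 0) = 4190 L/s.

4190 L/s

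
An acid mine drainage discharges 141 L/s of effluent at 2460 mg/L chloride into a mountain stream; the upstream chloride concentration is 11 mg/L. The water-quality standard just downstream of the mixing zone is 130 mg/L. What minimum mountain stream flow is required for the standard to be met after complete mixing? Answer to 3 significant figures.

Set C_mix = 130: (Q·11.00 + 141.0·2460) / (Q + 141.0) = 130
→ Q = 141.0·(2460 − 130)/(130 − 11.00) = 2761 L/s.

2760 L/s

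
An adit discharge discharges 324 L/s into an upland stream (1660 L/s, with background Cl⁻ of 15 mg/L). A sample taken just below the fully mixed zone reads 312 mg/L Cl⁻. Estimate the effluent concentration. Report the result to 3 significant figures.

1830 mg/L

Mass balance: 1660·15.00 + 324.0·Cₑ = 1984·312.0
→ Cₑ = (1984·312.0 − 1660·15.00) / 324.0 = 1834 mg/L.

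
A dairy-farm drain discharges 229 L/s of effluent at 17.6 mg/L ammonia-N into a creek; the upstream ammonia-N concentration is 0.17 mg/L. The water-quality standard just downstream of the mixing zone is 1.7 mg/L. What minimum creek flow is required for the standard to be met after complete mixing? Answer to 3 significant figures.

2380 L/s

Set C_mix = 1.7: (Q·0.1700 + 229.0·17.60) / (Q + 229.0) = 1.7
→ Q = 229.0·(17.60 − 1.7)/(1.7 − 0.1700) = 2380 L/s.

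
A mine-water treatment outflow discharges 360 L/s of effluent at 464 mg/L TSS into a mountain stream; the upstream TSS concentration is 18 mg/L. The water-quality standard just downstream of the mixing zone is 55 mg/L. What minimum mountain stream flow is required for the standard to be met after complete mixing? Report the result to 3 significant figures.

Set C_mix = 55: (Q·18.00 + 360.0·464.0) / (Q + 360.0) = 55
→ Q = 360.0·(464.0 − 55)/(55 − 18.00) = 3979 L/s.

3980 L/s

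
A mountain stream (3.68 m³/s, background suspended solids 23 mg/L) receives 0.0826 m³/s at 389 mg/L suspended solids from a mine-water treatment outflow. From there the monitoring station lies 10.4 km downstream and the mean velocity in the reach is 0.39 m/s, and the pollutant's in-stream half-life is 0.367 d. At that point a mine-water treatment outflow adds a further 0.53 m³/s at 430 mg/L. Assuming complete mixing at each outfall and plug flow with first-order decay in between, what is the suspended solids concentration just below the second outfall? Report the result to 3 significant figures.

Mixed concentration C = ΣQC/ΣQ = (3.680·23.00 + 0.08260·389.0) / 3.763 = 116.8/3.763 = 31.03 mg/L; combined flow 3.763 m³/s.
Travel time t = 10.4·1000 / 0.39 = 26670 s = 7.407 h.
Half-life 0.367 d → k = ln 2 / 0.367 = 1.889 d⁻¹.
Decay over the reach: 31.03·exp(−kt) = 31.03·0.5583 = 17.33 mg/L.
At the second outfall, C = (3.763·17.33 + 0.5300·430.0) / (3.763 + 0.5300) = 68.28 mg/L.

68.3 mg/L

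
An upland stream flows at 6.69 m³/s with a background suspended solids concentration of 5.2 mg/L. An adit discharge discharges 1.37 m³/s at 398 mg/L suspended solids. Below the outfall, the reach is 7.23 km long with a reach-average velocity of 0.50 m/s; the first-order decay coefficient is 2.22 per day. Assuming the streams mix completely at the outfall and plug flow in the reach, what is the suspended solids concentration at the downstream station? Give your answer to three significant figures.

49.6 mg/L

After mixing, C = (6.690·5.200 + 1.370·398.0) / 8.060 = 580.0/8.060 = 71.97 mg/L.
Travel time t = 7.23·1000 / 0.50 = 14460 s = 4.017 h.
Decay over the reach: 71.97·exp(−kt) = 71.97·0.6897 = 49.63 mg/L.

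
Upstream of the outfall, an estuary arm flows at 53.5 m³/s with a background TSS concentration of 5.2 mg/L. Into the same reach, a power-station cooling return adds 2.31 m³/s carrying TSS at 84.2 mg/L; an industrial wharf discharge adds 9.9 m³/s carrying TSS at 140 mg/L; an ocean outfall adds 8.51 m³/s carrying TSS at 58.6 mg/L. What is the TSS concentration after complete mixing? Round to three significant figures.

Flow-weighted average: C = (53.50·5.200 + 2.310·84.20 + 9.900·140.0 + 8.510·58.60) / 74.22 = 2357/74.22 = 31.76 mg/L.

31.8 mg/L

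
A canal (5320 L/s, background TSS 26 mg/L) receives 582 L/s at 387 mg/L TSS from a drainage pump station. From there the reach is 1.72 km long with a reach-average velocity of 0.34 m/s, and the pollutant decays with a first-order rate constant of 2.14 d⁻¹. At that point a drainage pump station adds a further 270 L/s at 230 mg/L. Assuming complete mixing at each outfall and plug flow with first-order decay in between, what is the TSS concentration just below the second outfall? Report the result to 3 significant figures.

62.0 mg/L

Mass balance: C = (5320·26.00 + 582.0·387.0) / 5902 = 363600/5902 = 61.60 mg/L; combined flow 5902 L/s.
Travel time t = 1.72·1000 / 0.34 = 5059 s = 1.405 h.
Decay over the reach: 61.60·exp(−kt) = 61.60·0.8822 = 54.34 mg/L.
At the second outfall, C = (5902·54.34 + 270.0·230.0) / (5902 + 270.0) = 62.03 mg/L.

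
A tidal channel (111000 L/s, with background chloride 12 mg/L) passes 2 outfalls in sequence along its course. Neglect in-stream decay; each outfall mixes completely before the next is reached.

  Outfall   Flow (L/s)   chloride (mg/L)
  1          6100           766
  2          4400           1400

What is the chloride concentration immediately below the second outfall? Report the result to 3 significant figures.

100 mg/L

Outfall 1: combined Q = 117100 L/s; C = (111000·12.00 + 6100·766.0)/117100 = 51.28 mg/L.
Outfall 2: combined Q = 121500 L/s; C = (117100·51.28 + 4400·1400)/121500 = 100.1 mg/L.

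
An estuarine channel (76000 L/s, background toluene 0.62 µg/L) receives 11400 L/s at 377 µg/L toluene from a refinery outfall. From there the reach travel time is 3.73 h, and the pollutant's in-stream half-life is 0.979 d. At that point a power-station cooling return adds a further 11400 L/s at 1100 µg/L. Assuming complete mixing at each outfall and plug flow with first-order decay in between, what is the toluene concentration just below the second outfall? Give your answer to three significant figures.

166 µg/L

Flow-weighted average: C = (76000·0.6200 + 11400·377.0) / 87400 = 4345000/87400 = 49.71 µg/L; combined flow 87400 L/s.
Half-life 0.979 d → k = ln 2 / 0.979 = 0.7080 d⁻¹.
After decay, C = 49.71 × e^(−kt) = 49.71 × 0.8958 = 44.53 µg/L.
Second outfall: C = (87400·44.53 + 11400·1100)/98800 = 166.3 µg/L.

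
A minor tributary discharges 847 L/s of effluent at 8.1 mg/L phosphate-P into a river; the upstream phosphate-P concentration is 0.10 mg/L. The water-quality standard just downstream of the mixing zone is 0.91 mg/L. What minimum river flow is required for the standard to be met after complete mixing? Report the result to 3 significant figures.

Set C_mix = 0.91: (Q·0.1000 + 847.0·8.100) / (Q + 847.0) = 0.91
→ Q = 847.0·(8.100 − 0.91)/(0.91 − 0.1000) = 7518 L/s.

7520 L/s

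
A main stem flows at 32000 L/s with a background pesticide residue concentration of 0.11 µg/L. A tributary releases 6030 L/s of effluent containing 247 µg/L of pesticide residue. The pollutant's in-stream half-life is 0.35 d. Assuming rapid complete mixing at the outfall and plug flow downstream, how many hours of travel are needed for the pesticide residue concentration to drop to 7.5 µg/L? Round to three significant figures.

Mixed concentration C = ΣQC/ΣQ = (32000·0.1100 + 6030·247.0) / 38030 = 1493000/38030 = 39.26 µg/L.
Half-life 0.35 d → k = ln 2 / 0.35 = 1.980 d⁻¹.
39.26·exp(−k·t) = 7.5 → t = ln(39.26/7.5)/k = 72210 s = 20.06 h.

20.1 h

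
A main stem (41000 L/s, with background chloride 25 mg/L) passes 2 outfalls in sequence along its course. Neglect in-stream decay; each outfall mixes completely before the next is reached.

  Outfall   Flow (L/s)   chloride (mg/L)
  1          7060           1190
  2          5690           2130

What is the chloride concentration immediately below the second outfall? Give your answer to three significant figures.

After outfall 1: Q = 41000 + 7060 = 48060 L/s; C = (41000·25.00 + 7060·1190)/48060 = 196.1 mg/L.
After outfall 2: Q = 48060 + 5690 = 53750 L/s; C = (48060·196.1 + 5690·2130)/53750 = 400.9 mg/L.

401 mg/L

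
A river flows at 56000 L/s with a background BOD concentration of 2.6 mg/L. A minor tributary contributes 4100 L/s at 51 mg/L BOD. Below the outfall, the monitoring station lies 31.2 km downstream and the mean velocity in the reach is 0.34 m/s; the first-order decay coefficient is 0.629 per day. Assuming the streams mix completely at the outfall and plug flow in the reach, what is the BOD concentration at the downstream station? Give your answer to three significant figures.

Flow-weighted average: C = (56000·2.600 + 4100·51.00) / 60100 = 354700/60100 = 5.902 mg/L.
Travel time t = 31.2·1000 / 0.34 = 91760 s = 25.49 h.
First-order decay: C = 5.902·exp(−k·t) = 5.902·0.5127 = 3.026 mg/L.

3.03 mg/L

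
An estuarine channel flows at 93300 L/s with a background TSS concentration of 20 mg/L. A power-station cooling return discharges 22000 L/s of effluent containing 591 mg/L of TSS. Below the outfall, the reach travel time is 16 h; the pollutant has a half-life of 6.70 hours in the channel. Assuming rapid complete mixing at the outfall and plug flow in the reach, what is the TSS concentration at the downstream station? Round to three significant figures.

24.6 mg/L

Flow-weighted average: C = (93300·20.00 + 22000·591.0) / 115300 = 14870000/115300 = 129.0 mg/L.
Half-life 6.70 h → k = ln 2 / 6.70 = 0.1035 h⁻¹ = 2.483 d⁻¹.
Applying C = C₀e^(−kt): 129.0 × 0.1910 = 24.63 mg/L.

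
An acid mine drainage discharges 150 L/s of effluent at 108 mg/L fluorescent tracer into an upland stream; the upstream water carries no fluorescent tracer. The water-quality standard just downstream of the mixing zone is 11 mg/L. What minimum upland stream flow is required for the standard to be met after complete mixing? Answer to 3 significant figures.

Set C_mix = 11: (Q·0 + 150.0·108.0) / (Q + 150.0) = 11
→ Q = 150.0·(108.0 − 11)/(11 − 0) = 1323 L/s.

1320 L/s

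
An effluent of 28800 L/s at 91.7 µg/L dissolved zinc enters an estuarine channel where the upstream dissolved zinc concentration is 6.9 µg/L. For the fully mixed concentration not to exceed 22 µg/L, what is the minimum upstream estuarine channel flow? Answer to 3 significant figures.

133000 L/s

Set C_mix = 22: (Q·6.900 + 28800·91.70) / (Q + 28800) = 22
→ Q = 28800·(91.70 − 22)/(22 − 6.900) = 132900 L/s.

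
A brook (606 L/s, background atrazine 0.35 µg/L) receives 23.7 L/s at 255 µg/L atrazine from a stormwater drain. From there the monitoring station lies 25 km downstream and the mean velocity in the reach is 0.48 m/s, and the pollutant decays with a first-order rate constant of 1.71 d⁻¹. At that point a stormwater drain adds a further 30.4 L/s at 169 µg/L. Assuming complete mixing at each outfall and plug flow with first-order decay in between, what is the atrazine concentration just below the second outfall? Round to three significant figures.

11.2 µg/L

Mixed concentration C = ΣQC/ΣQ = (606.0·0.3500 + 23.70·255.0) / 629.7 = 6256/629.7 = 9.934 µg/L; combined flow 629.7 L/s.
Travel time t = 25·1000 / 0.48 = 52080 s = 14.47 h.
First-order decay: C = 9.934·exp(−k·t) = 9.934·0.3567 = 3.544 µg/L.
Second outfall: C = (629.7·3.544 + 30.40·169.0)/660.1 = 11.16 µg/L.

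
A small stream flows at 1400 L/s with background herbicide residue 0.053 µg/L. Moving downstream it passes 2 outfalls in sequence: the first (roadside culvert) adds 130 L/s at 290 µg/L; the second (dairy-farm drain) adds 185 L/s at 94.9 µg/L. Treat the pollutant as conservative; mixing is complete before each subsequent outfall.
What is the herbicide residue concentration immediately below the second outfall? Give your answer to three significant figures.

32.3 µg/L

Below outfall 1: Q → 1530 L/s, C = (1400·0.05300 + 130.0·290.0)/1530 = 24.69 µg/L.
Below outfall 2: Q → 1715 L/s, C = (1530·24.69 + 185.0·94.90)/1715 = 32.26 µg/L.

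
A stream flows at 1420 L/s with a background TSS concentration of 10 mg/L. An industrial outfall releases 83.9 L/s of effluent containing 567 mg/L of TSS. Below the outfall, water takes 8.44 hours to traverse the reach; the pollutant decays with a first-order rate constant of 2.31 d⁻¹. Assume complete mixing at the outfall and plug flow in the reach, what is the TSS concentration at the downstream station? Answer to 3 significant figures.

18.2 mg/L

Conservation of mass: C = (1420·10.00 + 83.90·567.0) / 1504 = 61770/1504 = 41.07 mg/L.
Applying C = C₀e^(−kt): 41.07 × 0.4438 = 18.23 mg/L.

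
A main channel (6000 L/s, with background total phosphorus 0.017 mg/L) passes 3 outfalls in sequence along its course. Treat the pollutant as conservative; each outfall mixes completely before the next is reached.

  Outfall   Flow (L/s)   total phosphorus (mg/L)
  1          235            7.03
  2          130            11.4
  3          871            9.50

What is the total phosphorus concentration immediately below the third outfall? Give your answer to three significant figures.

1.59 mg/L

Outfall 1: combined Q = 6235 L/s; C = (6000·0.01700 + 235.0·7.030)/6235 = 0.2813 mg/L.
Outfall 2: combined Q = 6365 L/s; C = (6235·0.2813 + 130.0·11.40)/6365 = 0.5084 mg/L.
Outfall 3: combined Q = 7236 L/s; C = (6365·0.5084 + 871.0·9.500)/7236 = 1.591 mg/L.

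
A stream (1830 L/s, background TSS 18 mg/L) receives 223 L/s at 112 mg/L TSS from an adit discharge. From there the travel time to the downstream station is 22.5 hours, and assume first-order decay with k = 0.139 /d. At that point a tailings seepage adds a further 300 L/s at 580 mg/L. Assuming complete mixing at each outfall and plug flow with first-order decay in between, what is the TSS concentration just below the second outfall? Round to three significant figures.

Mass balance: C = (1830·18.00 + 223.0·112.0) / 2053 = 57920/2053 = 28.21 mg/L; combined flow 2053 L/s.
Decay over the reach: 28.21·exp(−kt) = 28.21·0.8778 = 24.76 mg/L.
At the second outfall, C = (2053·24.76 + 300.0·580.0) / (2053 + 300.0) = 95.55 mg/L.

95.6 mg/L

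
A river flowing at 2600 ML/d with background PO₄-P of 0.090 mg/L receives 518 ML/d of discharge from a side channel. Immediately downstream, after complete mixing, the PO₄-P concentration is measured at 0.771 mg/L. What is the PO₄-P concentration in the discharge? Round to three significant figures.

Mass balance: 2600·0.09000 + 518.0·Cₑ = 3118·0.7710
→ Cₑ = (3118·0.7710 − 2600·0.09000) / 518.0 = 4.189 mg/L.

4.19 mg/L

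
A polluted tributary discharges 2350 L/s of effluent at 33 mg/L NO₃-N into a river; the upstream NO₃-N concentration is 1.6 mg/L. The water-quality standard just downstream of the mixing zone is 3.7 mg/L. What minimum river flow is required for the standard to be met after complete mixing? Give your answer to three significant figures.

Set C_mix = 3.7: (Q·1.600 + 2350·33.00) / (Q + 2350) = 3.7
→ Q = 2350·(33.00 − 3.7)/(3.7 − 1.600) = 32790 L/s.

32800 L/s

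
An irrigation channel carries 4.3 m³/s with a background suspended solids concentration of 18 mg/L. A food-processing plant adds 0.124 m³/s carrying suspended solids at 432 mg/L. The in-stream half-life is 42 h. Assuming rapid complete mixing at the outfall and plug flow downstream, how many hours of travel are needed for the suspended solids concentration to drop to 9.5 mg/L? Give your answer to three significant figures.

68.9 h

Conservation of mass: C = (4.300·18.00 + 0.1240·432.0) / 4.424 = 131.0/4.424 = 29.60 mg/L.
Half-life 42 h → k = ln 2 / 42 = 0.01650 h⁻¹ = 0.3961 d⁻¹.
29.60·exp(−k·t) = 9.5 → t = ln(29.60/9.5)/k = 247900 s = 68.87 h.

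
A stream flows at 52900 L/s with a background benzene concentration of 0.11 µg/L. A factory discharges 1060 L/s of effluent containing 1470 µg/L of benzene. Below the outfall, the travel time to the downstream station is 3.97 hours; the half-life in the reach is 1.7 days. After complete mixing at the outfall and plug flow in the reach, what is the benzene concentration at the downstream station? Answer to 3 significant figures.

Conservation of mass: C = (52900·0.1100 + 1060·1470) / 53960 = 1564000/53960 = 28.98 µg/L.
Half-life 1.7 d → k = ln 2 / 1.7 = 0.4077 d⁻¹.
Applying C = C₀e^(−kt): 28.98 × 0.9348 = 27.09 µg/L.

27.1 µg/L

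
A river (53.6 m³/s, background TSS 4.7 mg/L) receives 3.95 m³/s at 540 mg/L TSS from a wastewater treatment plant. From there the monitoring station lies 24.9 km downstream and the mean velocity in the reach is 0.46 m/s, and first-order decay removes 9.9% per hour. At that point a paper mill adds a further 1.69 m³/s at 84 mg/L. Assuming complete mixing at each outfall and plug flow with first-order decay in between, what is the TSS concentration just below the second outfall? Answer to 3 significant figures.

10.8 mg/L

After mixing, C = (53.60·4.700 + 3.950·540.0) / 57.55 = 2385/57.55 = 41.44 mg/L; combined flow 57.55 m³/s.
Travel time t = 24.9·1000 / 0.46 = 54130 s = 15.04 h.
9.9%/h lost → k = −ln(1 − 0.099) = 0.1043 h⁻¹.
After decay, C = 41.44 × e^(−kt) = 41.44 × 0.2086 = 8.643 mg/L.
Second outfall: C = (57.55·8.643 + 1.690·84.00)/59.24 = 10.79 mg/L.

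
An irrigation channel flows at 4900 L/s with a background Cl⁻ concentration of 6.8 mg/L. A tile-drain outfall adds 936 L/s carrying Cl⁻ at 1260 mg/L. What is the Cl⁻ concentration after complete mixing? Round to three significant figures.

208 mg/L

Mass balance: C = (4900·6.800 + 936.0·1260) / 5836 = 1213000/5836 = 207.8 mg/L.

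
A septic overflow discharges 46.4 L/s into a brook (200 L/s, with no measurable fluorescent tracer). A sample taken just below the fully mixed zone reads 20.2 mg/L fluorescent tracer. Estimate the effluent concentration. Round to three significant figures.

Mass balance: 200.0·0 + 46.40·Cₑ = 246.4·20.20
→ Cₑ = (246.4·20.20 − 200.0·0) / 46.40 = 107.3 mg/L.

107 mg/L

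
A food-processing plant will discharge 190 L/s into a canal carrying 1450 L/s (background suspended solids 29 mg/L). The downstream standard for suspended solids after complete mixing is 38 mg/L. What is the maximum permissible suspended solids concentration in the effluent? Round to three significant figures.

At the limit, (Qr·Cr + Qe·Cₑ)/(Qr + Qe) = 38:
Cₑ = (1640·38 − 1450·29.00) / 190.0 = 106.7 mg/L.

107 mg/L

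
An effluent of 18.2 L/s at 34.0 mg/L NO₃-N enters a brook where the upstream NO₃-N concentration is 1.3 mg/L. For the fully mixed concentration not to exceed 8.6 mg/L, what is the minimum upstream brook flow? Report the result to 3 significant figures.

Set C_mix = 8.6: (Q·1.300 + 18.20·34.00) / (Q + 18.20) = 8.6
→ Q = 18.20·(34.00 − 8.6)/(8.6 − 1.300) = 63.33 L/s.

63.3 L/s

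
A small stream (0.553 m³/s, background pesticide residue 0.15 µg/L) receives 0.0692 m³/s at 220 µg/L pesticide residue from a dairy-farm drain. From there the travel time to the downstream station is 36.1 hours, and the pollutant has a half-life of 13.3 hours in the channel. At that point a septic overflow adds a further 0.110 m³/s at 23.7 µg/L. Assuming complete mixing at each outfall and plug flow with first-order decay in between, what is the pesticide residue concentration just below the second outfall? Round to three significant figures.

6.75 µg/L

Flow-weighted average: C = (0.5530·0.1500 + 0.06920·220.0) / 0.6222 = 15.31/0.6222 = 24.60 µg/L; combined flow 0.6222 m³/s.
Half-life 13.3 h → k = ln 2 / 13.3 = 0.05212 h⁻¹ = 1.251 d⁻¹.
First-order decay: C = 24.60·exp(−k·t) = 24.60·0.1524 = 3.749 µg/L.
At the second outfall, C = (0.6222·3.749 + 0.1100·23.70) / (0.6222 + 0.1100) = 6.746 µg/L.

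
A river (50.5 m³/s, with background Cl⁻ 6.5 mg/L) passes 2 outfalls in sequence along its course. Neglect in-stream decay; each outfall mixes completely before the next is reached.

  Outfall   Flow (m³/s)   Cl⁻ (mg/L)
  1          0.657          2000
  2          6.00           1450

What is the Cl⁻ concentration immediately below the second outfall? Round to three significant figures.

181 mg/L

After outfall 1: Q = 50.50 + 0.6570 = 51.16 m³/s; C = (50.50·6.500 + 0.6570·2000)/51.16 = 32.10 mg/L.
After outfall 2: Q = 51.16 + 6.000 = 57.16 m³/s; C = (51.16·32.10 + 6.000·1450)/57.16 = 180.9 mg/L.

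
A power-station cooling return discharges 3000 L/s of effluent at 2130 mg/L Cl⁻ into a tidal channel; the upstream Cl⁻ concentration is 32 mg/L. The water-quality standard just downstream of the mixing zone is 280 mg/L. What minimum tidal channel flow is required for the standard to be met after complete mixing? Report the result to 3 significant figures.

Set C_mix = 280: (Q·32.00 + 3000·2130) / (Q + 3000) = 280
→ Q = 3000·(2130 − 280)/(280 − 32.00) = 22380 L/s.

22400 L/s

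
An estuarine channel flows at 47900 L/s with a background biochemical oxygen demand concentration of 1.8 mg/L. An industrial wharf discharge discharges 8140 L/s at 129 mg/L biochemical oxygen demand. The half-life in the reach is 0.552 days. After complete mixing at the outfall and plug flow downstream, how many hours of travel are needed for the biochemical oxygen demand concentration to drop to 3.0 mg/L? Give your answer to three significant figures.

36.5 h

Flow-weighted average: C = (47900·1.800 + 8140·129.0) / 56040 = 1136000/56040 = 20.28 mg/L.
Half-life 0.552 d → k = ln 2 / 0.552 = 1.256 d⁻¹.
20.28·exp(−k·t) = 3.0 → t = ln(20.28/3.0)/k = 131500 s = 36.52 h.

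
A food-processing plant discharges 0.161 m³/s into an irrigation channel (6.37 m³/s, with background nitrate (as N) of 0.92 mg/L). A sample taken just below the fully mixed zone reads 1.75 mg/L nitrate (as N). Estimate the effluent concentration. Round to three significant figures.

Mass balance: 6.370·0.9200 + 0.1610·Cₑ = 6.531·1.750
→ Cₑ = (6.531·1.750 − 6.370·0.9200) / 0.1610 = 34.59 mg/L.

34.6 mg/L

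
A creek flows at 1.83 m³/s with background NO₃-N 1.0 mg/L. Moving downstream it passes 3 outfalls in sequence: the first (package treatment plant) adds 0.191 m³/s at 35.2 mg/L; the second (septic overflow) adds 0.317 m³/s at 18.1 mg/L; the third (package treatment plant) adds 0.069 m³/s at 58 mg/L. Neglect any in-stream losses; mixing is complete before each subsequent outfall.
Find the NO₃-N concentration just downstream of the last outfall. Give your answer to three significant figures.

7.60 mg/L

After outfall 1: Q = 1.830 + 0.1910 = 2.021 m³/s; C = (1.830·1.000 + 0.1910·35.20)/2.021 = 4.232 mg/L.
After outfall 2: Q = 2.021 + 0.3170 = 2.338 m³/s; C = (2.021·4.232 + 0.3170·18.10)/2.338 = 6.112 mg/L.
After outfall 3: Q = 2.338 + 0.06900 = 2.407 m³/s; C = (2.338·6.112 + 0.06900·58.00)/2.407 = 7.600 mg/L.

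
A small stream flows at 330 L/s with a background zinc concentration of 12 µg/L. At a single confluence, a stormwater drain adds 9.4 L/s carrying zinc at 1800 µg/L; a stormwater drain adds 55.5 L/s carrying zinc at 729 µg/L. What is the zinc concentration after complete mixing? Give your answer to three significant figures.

155 µg/L

Mixed concentration C = ΣQC/ΣQ = (330.0·12.00 + 9.400·1800 + 55.50·729.0) / 394.9 = 61340/394.9 = 155.3 µg/L.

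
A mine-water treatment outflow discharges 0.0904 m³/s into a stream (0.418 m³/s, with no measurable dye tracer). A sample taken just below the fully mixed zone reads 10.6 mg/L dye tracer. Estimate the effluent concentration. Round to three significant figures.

59.6 mg/L

Mass balance: 0.4180·0 + 0.09040·Cₑ = 0.5084·10.60
→ Cₑ = (0.5084·10.60 − 0.4180·0) / 0.09040 = 59.61 mg/L.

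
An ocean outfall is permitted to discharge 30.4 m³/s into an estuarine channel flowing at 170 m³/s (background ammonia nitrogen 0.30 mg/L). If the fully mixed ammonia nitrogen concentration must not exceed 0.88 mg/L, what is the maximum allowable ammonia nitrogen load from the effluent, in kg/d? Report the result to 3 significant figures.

10800 kg/d

Mass balance at the limit: 170.0·0.3000 + 30.40·Cₑ = 200.4·0.88 → Cₑ = 4.123 mg/L.
Load = 30.40 m³/s × 4.123 g/m³ × 86 400 s/d = 10830 kg/d.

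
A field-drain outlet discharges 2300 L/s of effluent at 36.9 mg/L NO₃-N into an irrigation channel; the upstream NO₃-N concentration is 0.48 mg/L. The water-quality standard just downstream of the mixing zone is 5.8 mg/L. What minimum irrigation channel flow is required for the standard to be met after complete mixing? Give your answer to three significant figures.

Set C_mix = 5.8: (Q·0.4800 + 2300·36.90) / (Q + 2300) = 5.8
→ Q = 2300·(36.90 − 5.8)/(5.8 − 0.4800) = 13450 L/s.

13400 L/s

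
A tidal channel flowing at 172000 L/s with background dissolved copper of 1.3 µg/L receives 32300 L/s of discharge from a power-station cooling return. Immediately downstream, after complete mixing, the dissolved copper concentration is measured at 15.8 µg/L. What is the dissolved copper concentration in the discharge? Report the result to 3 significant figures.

Mass balance: 172000·1.300 + 32300·Cₑ = 204300·15.80
→ Cₑ = (204300·15.80 − 172000·1.300) / 32300 = 93.01 µg/L.

93.0 µg/L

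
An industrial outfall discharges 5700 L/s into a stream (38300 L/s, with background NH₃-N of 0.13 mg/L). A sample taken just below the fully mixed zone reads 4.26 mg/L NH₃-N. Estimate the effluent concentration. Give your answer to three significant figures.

32.0 mg/L

Mass balance: 38300·0.1300 + 5700·Cₑ = 44000·4.260
→ Cₑ = (44000·4.260 − 38300·0.1300) / 5700 = 32.01 mg/L.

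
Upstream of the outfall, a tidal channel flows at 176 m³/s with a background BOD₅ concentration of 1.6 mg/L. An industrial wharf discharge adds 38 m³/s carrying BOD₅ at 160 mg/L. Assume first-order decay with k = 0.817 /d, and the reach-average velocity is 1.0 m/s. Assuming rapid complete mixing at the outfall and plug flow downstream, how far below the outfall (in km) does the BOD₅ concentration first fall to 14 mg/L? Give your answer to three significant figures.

Conservation of mass: C = (176.0·1.600 + 38.00·160.0) / 214.0 = 6362/214.0 = 29.73 mg/L.
Set 29.73·exp(−k·t) = 14 → t = ln(29.73/14)/k = 79630 s = 22.12 h.
Distance = v·t = 1.0·79630 = 79630 m = 79.63 km.

79.6 km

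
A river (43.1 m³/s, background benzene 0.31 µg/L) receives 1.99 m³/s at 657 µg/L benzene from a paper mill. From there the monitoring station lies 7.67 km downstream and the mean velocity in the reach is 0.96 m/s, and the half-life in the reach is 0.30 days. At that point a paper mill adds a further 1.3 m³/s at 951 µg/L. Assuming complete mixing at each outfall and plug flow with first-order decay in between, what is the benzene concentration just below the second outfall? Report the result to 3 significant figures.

Conservation of mass: C = (43.10·0.3100 + 1.990·657.0) / 45.09 = 1321/45.09 = 29.29 µg/L; combined flow 45.09 m³/s.
Travel time t = 7.67·1000 / 0.96 = 7990 s = 2.219 h.
Half-life 0.30 d → k = ln 2 / 0.30 = 2.310 d⁻¹.
After decay, C = 29.29 × e^(−kt) = 29.29 × 0.8076 = 23.66 µg/L.
Second outfall: C = (45.09·23.66 + 1.300·951.0)/46.39 = 49.64 µg/L.

49.6 µg/L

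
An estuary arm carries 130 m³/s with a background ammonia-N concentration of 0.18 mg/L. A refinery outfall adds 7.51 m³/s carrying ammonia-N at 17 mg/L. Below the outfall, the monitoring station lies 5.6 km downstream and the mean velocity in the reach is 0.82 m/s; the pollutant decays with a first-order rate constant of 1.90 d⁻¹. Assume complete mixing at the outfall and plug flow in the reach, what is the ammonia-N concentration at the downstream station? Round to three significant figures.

Mass balance: C = (130.0·0.1800 + 7.510·17.00) / 137.5 = 151.1/137.5 = 1.099 mg/L.
Travel time t = 5.6·1000 / 0.82 = 6829 s = 1.897 h.
Decay over the reach: 1.099·exp(−kt) = 1.099·0.8606 = 0.9454 mg/L.

0.945 mg/L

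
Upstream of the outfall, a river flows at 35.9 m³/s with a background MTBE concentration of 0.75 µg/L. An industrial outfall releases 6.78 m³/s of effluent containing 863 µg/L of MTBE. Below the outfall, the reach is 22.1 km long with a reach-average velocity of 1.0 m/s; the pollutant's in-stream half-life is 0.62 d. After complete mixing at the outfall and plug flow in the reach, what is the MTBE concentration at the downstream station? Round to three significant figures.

After mixing, C = (35.90·0.7500 + 6.780·863.0) / 42.68 = 5878/42.68 = 137.7 µg/L.
Travel time t = 22.1·1000 / 1.0 = 22100 s = 6.139 h.
Half-life 0.62 d → k = ln 2 / 0.62 = 1.118 d⁻¹.
After decay, C = 137.7 × e^(−kt) = 137.7 × 0.7513 = 103.5 µg/L.

103 µg/L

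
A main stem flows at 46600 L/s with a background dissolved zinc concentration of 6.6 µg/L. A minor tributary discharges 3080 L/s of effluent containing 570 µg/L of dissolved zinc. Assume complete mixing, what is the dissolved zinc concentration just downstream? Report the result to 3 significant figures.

41.5 µg/L

Mass balance: C = (46600·6.600 + 3080·570.0) / 49680 = 2063000/49680 = 41.53 µg/L.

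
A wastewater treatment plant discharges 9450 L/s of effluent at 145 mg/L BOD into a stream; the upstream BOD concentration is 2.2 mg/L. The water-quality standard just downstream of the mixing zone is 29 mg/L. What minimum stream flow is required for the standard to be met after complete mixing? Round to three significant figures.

Set C_mix = 29: (Q·2.200 + 9450·145.0) / (Q + 9450) = 29
→ Q = 9450·(145.0 − 29)/(29 − 2.200) = 40900 L/s.

40900 L/s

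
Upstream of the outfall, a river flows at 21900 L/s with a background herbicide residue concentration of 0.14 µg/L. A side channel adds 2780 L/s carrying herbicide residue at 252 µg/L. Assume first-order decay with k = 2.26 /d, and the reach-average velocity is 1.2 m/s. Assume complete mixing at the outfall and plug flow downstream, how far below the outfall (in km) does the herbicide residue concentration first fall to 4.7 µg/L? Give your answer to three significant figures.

After mixing, C = (21900·0.1400 + 2780·252.0) / 24680 = 703600/24680 = 28.51 µg/L.
Set 28.51·exp(−k·t) = 4.7 → t = ln(28.51/4.7)/k = 68920 s = 19.14 h.
Distance = v·t = 1.2·68920 = 82700 m = 82.70 km.

82.7 km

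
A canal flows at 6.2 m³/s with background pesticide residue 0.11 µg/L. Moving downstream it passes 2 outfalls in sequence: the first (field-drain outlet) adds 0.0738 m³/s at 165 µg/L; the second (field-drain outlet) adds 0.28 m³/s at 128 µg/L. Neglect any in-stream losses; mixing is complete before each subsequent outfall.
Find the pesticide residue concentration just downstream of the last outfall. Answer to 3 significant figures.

7.43 µg/L

After outfall 1: Q = 6.200 + 0.07380 = 6.274 m³/s; C = (6.200·0.1100 + 0.07380·165.0)/6.274 = 2.050 µg/L.
After outfall 2: Q = 6.274 + 0.2800 = 6.554 m³/s; C = (6.274·2.050 + 0.2800·128.0)/6.554 = 7.431 µg/L.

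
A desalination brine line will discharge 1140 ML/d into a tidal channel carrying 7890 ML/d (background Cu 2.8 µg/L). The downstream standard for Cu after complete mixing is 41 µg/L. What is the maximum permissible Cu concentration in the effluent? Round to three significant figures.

305 µg/L

At the limit, (Qr·Cr + Qe·Cₑ)/(Qr + Qe) = 41:
Cₑ = (9030·41 − 7890·2.800) / 1140 = 305.4 µg/L.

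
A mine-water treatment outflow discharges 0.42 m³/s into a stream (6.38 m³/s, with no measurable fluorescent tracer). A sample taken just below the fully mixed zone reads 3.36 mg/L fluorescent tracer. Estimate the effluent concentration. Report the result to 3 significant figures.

Mass balance: 6.380·0 + 0.4200·Cₑ = 6.800·3.360
→ Cₑ = (6.800·3.360 − 6.380·0) / 0.4200 = 54.40 mg/L.

54.4 mg/L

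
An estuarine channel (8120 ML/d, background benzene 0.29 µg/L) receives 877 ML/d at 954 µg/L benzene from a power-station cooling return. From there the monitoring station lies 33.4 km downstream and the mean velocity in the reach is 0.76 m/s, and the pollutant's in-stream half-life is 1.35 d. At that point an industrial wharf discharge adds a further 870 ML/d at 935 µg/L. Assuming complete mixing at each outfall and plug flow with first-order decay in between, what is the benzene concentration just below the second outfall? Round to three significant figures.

After mixing, C = (8120·0.2900 + 877.0·954.0) / 8997 = 839000/8997 = 93.25 µg/L; combined flow 8997 ML/d.
Travel time t = 33.4·1000 / 0.76 = 43950 s = 12.21 h.
Half-life 1.35 d → k = ln 2 / 1.35 = 0.5134 d⁻¹.
After decay, C = 93.25 × e^(−kt) = 93.25 × 0.7702 = 71.82 µg/L.
At the second outfall, C = (8997·71.82 + 870.0·935.0) / (8997 + 870.0) = 147.9 µg/L.

148 µg/L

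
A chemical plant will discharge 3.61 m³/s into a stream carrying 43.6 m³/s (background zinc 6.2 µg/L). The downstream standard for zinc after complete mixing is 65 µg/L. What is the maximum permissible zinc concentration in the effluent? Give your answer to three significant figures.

At the limit, (Qr·Cr + Qe·Cₑ)/(Qr + Qe) = 65:
Cₑ = (47.21·65 − 43.60·6.200) / 3.610 = 775.2 µg/L.

775 µg/L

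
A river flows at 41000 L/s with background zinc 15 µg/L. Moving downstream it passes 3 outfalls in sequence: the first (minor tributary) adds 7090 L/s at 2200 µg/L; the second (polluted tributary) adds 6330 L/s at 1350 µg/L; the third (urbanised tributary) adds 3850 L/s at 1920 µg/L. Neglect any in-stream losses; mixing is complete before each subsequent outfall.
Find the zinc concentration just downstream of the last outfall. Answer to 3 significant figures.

552 µg/L

Outfall 1: combined Q = 48090 L/s; C = (41000·15.00 + 7090·2200)/48090 = 337.1 µg/L.
Outfall 2: combined Q = 54420 L/s; C = (48090·337.1 + 6330·1350)/54420 = 455.0 µg/L.
Outfall 3: combined Q = 58270 L/s; C = (54420·455.0 + 3850·1920)/58270 = 551.8 µg/L.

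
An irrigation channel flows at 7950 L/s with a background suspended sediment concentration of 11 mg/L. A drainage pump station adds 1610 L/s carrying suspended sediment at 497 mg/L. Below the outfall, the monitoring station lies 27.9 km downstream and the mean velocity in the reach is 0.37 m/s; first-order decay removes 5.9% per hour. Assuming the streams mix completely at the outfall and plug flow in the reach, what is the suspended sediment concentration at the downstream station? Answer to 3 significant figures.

Mass balance: C = (7950·11.00 + 1610·497.0) / 9560 = 887600/9560 = 92.85 mg/L.
Travel time t = 27.9·1000 / 0.37 = 75410 s = 20.95 h.
5.9%/h lost → k = −ln(1 − 0.059) = 0.06081 h⁻¹.
Decay over the reach: 92.85·exp(−kt) = 92.85·0.2798 = 25.98 mg/L.

26.0 mg/L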